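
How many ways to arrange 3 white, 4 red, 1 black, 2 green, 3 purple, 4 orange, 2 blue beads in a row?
19! / (3! × 4! × 1! × 2! × 3! × 4! × 2!) = 1466593128000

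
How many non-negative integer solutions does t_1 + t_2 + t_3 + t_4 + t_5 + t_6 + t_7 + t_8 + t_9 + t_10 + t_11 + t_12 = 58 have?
C(58+12-1, 12-1) = C(69, 11) = 1823810410032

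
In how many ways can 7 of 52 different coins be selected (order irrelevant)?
C(52,7) = 52!/(7!×45!) = 133784560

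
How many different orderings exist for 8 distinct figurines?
8! = 40320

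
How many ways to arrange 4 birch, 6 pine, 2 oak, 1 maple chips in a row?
13! / (4! × 6! × 2! × 1!) = 180180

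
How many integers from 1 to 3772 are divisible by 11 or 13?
⌊3772/11⌋ + ⌊3772/13⌋ - ⌊3772/143⌋ = 342 + 290 - 26 = 606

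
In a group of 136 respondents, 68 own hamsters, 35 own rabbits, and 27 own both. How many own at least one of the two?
|A∪B| = |A| + |B| - |A∩B| = 68 + 35 - 27 = 76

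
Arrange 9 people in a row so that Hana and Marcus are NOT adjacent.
Total - adjacent = 9! - (9-1)!×2 = 362880 - 80640 = 282240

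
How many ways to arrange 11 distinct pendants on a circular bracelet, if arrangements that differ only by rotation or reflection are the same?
(11-1)!/2 = 3628800/2 = 1814400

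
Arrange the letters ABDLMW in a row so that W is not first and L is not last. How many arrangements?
By inclusion-exclusion: 6! - 2×(6-1)! + (6-2)! = 720 - 240 + 24 = 504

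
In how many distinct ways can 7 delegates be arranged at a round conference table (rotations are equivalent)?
Circular: fix one position, arrange the rest. (7-1)! = 720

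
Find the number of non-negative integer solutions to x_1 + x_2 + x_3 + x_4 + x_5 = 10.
C(10+5-1, 5-1) = C(14, 4) = 1001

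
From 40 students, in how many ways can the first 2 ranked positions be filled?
P(40,2) = 40!/(40-2)! = 1560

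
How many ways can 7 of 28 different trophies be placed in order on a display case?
P(28,7) = 28!/(28-7)! = 5967561600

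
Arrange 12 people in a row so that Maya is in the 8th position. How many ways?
Fix one position: (12-1)! = 39916800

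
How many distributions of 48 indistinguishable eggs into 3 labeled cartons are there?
C(48+3-1, 3-1) = C(50, 2) = 1225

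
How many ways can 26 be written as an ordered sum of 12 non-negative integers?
C(26+12-1, 12-1) = C(37, 11) = 854992152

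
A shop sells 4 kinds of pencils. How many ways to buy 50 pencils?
C(50+4-1, 4-1) = C(53, 3) = 23426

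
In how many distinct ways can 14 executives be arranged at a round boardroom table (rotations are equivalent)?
Circular: fix one position, arrange the rest. (14-1)! = 6227020800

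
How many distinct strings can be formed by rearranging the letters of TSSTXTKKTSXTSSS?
15! / (2! × 5! × 6! × 2!) = 3783780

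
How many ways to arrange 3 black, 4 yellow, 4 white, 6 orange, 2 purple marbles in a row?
19! / (3! × 4! × 4! × 6! × 2!) = 24443218800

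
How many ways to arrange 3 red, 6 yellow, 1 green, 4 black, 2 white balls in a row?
16! / (3! × 6! × 1! × 4! × 2!) = 100900800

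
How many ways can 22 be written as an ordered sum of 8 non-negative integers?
C(22+8-1, 8-1) = C(29, 7) = 1560780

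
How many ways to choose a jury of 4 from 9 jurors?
C(9,4) = 9!/(4!×5!) = 126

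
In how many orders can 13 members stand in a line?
13! = 6227020800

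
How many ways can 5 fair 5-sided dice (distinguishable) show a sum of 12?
Coefficient of x^12 in (x + x² + ... + x^5)^5. By inclusion-exclusion on dice exceeding 5: Σ_j (-1)^j C(5,j)·C(12-1-5j, 4) = C(5,0)·C(11,4) - C(5,1)·C(6,4) = 1·330 - 5·15 = 255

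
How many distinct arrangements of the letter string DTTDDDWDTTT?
11! / (5! × 5! × 1!) = 2772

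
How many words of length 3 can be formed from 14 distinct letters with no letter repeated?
P(14,3) = 14!/(14-3)! = 2184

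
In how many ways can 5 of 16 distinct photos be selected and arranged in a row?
P(16,5) = 16!/(16-5)! = 524160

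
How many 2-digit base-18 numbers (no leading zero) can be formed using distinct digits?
First digit: 17 choices (nonzero). Then descending: 17 × 17 = 289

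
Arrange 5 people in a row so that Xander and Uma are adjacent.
Treat as block: (5-1)! × 2! = 24 × 2 = 48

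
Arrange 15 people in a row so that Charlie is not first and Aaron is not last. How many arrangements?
By inclusion-exclusion: 15! - 2×(15-1)! + (15-2)! = 1307674368000 - 174356582400 + 6227020800 = 1139544806400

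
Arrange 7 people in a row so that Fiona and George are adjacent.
Treat as block: (7-1)! × 2! = 720 × 2 = 1440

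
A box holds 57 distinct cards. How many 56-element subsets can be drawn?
C(57,56) = 57!/(56!×1!) = 57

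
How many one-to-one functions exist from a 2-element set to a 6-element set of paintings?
P(6,2) = 6!/(6-2)! = 30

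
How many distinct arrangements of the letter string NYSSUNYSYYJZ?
12! / (1! × 3! × 1! × 1! × 2! × 4!) = 1663200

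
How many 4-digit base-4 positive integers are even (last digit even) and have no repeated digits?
Last∈{0,2}. Last=0: 6. Last nonzero: 1×2×P(2,2) = 4. Total = 10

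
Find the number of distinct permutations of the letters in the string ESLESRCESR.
10! / (3! × 1! × 3! × 1! × 2!) = 50400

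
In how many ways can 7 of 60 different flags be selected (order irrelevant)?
C(60,7) = 60!/(7!×53!) = 386206920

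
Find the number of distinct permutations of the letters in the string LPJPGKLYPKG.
11! / (1! × 2! × 2! × 3! × 1! × 2!) = 831600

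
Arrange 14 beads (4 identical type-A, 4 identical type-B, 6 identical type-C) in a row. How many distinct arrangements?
14! / (4! × 4! × 6!) = 210210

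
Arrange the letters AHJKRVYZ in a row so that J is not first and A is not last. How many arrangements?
By inclusion-exclusion: 8! - 2×(8-1)! + (8-2)! = 40320 - 10080 + 720 = 30960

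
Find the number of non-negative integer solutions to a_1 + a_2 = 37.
C(37+2-1, 2-1) = C(38, 1) = 38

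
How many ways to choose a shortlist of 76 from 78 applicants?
C(78,76) = 78!/(76!×2!) = 3003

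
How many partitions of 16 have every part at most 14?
Let r_j(i) = number of partitions of i into parts ≤ j, for i = 0..16. r_1(i) = 1 for all i; r_j(i) = r_{j-1}(i) + r_j(i-j). Rows j = 2..14: ≤2: 1 1 2 2 3 3 4 4 5 5 6 6 7 7 8 8 9; ≤3: 1 1 2 3 4 5 7 8 10 12 14 16 19 21 24 27 30; ≤4: 1 1 2 3 5 6 9 11 15 18 23 27 34 39 47 54 64; ≤5: 1 1 2 3 5 7 10 13 18 23 30 37 47 57 70 84 101; ≤6: 1 1 2 3 5 7 11 14 20 26 35 44 58 71 90 110 136; ≤7: 1 1 2 3 5 7 11 15 21 28 38 49 65 82 105 131 164; ≤8: 1 1 2 3 5 7 11 15 22 29 40 52 70 89 116 146 186; ≤9: 1 1 2 3 5 7 11 15 22 30 41 54 73 94 123 157 201; ≤10: 1 1 2 3 5 7 11 15 22 30 42 55 75 97 128 164 212; ≤11: 1 1 2 3 5 7 11 15 22 30 42 56 76 99 131 169 219; ≤12: 1 1 2 3 5 7 11 15 22 30 42 56 77 100 133 172 224; ≤13: 1 1 2 3 5 7 11 15 22 30 42 56 77 101 134 174 227; ≤14: 1 1 2 3 5 7 11 15 22 30 42 56 77 101 135 175 229. r_14(16) = 229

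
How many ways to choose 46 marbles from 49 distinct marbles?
C(49,46) = 49!/(46!×3!) = 18424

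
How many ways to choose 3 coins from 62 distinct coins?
C(62,3) = 62!/(3!×59!) = 37820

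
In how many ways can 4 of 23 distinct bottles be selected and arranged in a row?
P(23,4) = 23!/(23-4)! = 212520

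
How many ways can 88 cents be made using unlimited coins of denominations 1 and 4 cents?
Coefficient of x^88 in 1/(1-x^1) · 1/(1-x^4). Use j coins of 4 for j = 0..⌊88/4⌋ = 22, the rest in 1s: 22 + 1 = 23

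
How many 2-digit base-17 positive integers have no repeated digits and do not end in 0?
Last digit: 16 nonzero choices. First digit: 15 (nonzero, ≠last). Middle 0: P(15,0) = 1. Total = 240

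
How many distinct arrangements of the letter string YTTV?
4! / (2! × 1! × 1!) = 12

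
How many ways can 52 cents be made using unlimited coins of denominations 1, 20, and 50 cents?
Coefficient of x^52 in 1/(1-x^1) · 1/(1-x^20) · 1/(1-x^50). Case on j = number of 50-cent coins (j = 0..1); remainder r = 52 - 50j is made from {1,20} in ⌊r/20⌋+1 ways. r = 52, 2 → 3 + 1 = 4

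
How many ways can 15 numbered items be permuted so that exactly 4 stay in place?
Choose the 4 fixed points C(15,4) = 1365, derange the rest: !11 = Σ_{j=0}^{11} (-1)^j·11!/j! = 39916800 - 39916800 + 19958400 - 6652800 + 1663200 - 332640 + 55440 - 7920 + 990 - 110 + 11 - 1 = 14684570. Product = 1365 × 14684570 = 20044438050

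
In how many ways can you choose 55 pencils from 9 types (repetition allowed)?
C(55+9-1, 9-1) = C(63, 8) = 3872894697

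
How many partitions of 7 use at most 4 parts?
By conjugation, equals partitions of 7 into parts ≤ 4. Let r_j(i) = number of partitions of i into parts ≤ j, for i = 0..7. r_1(i) = 1 for all i; r_j(i) = r_{j-1}(i) + r_j(i-j). Rows j = 2..4: ≤2: 1 1 2 2 3 3 4 4; ≤3: 1 1 2 3 4 5 7 8; ≤4: 1 1 2 3 5 6 9 11. r_4(7) = 11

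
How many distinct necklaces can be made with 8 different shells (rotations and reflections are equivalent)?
(8-1)!/2 = 5040/2 = 2520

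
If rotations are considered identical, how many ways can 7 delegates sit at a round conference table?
Circular: fix one position, arrange the rest. (7-1)! = 720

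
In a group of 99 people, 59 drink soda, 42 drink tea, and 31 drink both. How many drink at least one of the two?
|A∪B| = |A| + |B| - |A∩B| = 59 + 42 - 31 = 70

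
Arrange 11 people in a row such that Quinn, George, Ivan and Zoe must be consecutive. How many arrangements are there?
Treat the 4 as one block: (11-4+1)! × 4! = 40320 × 24 = 967680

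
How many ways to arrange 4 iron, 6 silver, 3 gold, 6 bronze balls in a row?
19! / (4! × 6! × 3! × 6!) = 1629547920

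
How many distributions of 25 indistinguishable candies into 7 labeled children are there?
C(25+7-1, 7-1) = C(31, 6) = 736281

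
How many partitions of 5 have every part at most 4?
Let r_j(i) = number of partitions of i into parts ≤ j, for i = 0..5. r_1(i) = 1 for all i; r_j(i) = r_{j-1}(i) + r_j(i-j). Rows j = 2..4: ≤2: 1 1 2 2 3 3; ≤3: 1 1 2 3 4 5; ≤4: 1 1 2 3 5 6. r_4(5) = 6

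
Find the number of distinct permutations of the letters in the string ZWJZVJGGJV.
10! / (2! × 2! × 2! × 3! × 1!) = 75600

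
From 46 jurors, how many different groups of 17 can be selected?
C(46,17) = 46!/(17!×29!) = 1749695026860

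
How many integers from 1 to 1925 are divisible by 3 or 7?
⌊1925/3⌋ + ⌊1925/7⌋ - ⌊1925/21⌋ = 641 + 275 - 91 = 825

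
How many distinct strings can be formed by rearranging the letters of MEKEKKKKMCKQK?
13! / (7! × 2! × 1! × 1! × 2!) = 308880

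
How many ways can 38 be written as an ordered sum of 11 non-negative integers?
C(38+11-1, 11-1) = C(48, 10) = 6540715896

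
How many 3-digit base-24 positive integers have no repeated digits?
First digit: 23 choices (nonzero). Then descending: 23 × 23 × 22 = 11638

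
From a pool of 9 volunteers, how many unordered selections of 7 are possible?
C(9,7) = 9!/(7!×2!) = 36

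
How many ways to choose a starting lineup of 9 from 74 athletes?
C(74,9) = 74!/(9!×65!) = 110524147514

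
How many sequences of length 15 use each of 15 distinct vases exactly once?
15! = 1307674368000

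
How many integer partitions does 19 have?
Pentagonal recurrence p(n) = p(n-1) + p(n-2) - p(n-5) - p(n-7) + p(n-12) + p(n-15) - ... gives p(0..18) = 1, 1, 2, 3, 5, 7, 11, 15, 22, 30, 42, 56, 77, 101, 135, 176, 231, 297, 385. p(19) = p(18) + p(17) - p(14) - p(12) + p(7) + p(4) = 385 + 297 - 135 - 77 + 15 + 5 = 490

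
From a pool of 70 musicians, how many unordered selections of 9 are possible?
C(70,9) = 70!/(9!×61!) = 65033528560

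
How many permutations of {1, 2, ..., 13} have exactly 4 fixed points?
Choose the 4 fixed points C(13,4) = 715, derange the rest: !9 = Σ_{j=0}^{9} (-1)^j·9!/j! = 362880 - 362880 + 181440 - 60480 + 15120 - 3024 + 504 - 72 + 9 - 1 = 133496. Product = 715 × 133496 = 95449640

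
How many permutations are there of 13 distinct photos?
13! = 6227020800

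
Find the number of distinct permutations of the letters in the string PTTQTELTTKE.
11! / (1! × 2! × 1! × 5! × 1! × 1!) = 166320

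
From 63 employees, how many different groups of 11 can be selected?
C(63,11) = 63!/(11!×52!) = 615790256823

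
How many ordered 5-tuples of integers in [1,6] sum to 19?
Coefficient of x^19 in (x + x² + ... + x^6)^5. By inclusion-exclusion on dice exceeding 6: Σ_j (-1)^j C(5,j)·C(19-1-6j, 4) = C(5,0)·C(18,4) - C(5,1)·C(12,4) + C(5,2)·C(6,4) = 1·3060 - 5·495 + 10·15 = 735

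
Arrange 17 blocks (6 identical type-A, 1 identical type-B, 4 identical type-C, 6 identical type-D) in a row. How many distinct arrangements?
17! / (6! × 1! × 4! × 6!) = 28588560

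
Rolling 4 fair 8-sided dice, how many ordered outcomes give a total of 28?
Coefficient of x^28 in (x + x² + ... + x^8)^4. By inclusion-exclusion on dice exceeding 8: Σ_j (-1)^j C(4,j)·C(28-1-8j, 3) = C(4,0)·C(27,3) - C(4,1)·C(19,3) + C(4,2)·C(11,3) - C(4,3)·C(3,3) = 1·2925 - 4·969 + 6·165 - 4·1 = 35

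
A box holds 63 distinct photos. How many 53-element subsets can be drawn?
C(63,53) = 63!/(53!×10!) = 127805525001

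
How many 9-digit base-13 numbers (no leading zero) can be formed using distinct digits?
First digit: 12 choices (nonzero). Then descending: 12 × 12 × 11 × 10 × 9 × 8 × 7 × 6 × 5 = 239500800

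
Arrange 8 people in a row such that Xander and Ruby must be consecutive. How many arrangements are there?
Treat the 2 as one block: (8-2+1)! × 2! = 5040 × 2 = 10080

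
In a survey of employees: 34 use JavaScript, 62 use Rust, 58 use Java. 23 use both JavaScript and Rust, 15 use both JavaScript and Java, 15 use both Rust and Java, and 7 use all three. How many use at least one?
|A∪B∪C| = 34+62+58-23-15-15+7 = 108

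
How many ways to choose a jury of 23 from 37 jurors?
C(37,23) = 37!/(23!×14!) = 6107086800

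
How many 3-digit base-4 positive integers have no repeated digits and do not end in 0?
Last digit: 3 nonzero choices. First digit: 2 (nonzero, ≠last). Middle 1: P(2,1) = 2. Total = 12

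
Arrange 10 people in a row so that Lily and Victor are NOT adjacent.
Total - adjacent = 10! - (10-1)!×2 = 3628800 - 725760 = 2903040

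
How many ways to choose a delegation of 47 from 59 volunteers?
C(59,47) = 59!/(47!×12!) = 1119487075980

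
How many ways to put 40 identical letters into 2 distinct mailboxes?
C(40+2-1, 2-1) = C(41, 1) = 41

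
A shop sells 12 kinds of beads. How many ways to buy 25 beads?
C(25+12-1, 12-1) = C(36, 11) = 600805296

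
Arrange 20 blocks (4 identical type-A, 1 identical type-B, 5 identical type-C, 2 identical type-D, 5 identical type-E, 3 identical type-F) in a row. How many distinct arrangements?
20! / (4! × 1! × 5! × 2! × 5! × 3!) = 586637251200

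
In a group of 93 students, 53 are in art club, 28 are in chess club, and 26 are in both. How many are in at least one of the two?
|A∪B| = |A| + |B| - |A∩B| = 53 + 28 - 26 = 55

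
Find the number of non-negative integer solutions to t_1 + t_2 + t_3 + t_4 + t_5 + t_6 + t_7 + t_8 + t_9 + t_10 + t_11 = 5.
C(5+11-1, 11-1) = C(15, 10) = 3003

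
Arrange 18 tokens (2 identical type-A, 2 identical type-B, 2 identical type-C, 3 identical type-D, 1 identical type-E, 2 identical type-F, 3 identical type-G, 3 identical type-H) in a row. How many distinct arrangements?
18! / (2! × 2! × 2! × 3! × 1! × 2! × 3! × 3!) = 1852538688000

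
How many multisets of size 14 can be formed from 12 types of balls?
C(14+12-1, 12-1) = C(25, 11) = 4457400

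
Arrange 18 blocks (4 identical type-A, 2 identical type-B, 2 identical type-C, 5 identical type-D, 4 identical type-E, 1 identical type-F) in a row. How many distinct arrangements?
18! / (4! × 2! × 2! × 5! × 4! × 1!) = 23156733600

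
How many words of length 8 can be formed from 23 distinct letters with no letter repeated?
P(23,8) = 23!/(23-8)! = 19769460480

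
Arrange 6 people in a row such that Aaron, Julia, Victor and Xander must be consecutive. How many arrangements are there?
Treat the 4 as one block: (6-4+1)! × 4! = 6 × 24 = 144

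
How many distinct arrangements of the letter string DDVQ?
4! / (1! × 2! × 1!) = 12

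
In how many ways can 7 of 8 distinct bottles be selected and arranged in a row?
P(8,7) = 8!/(8-7)! = 40320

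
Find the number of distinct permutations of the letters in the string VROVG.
5! / (1! × 1! × 2! × 1!) = 60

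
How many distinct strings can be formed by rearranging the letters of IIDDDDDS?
8! / (2! × 1! × 5!) = 168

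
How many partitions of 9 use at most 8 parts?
By conjugation, equals partitions of 9 into parts ≤ 8. Let r_j(i) = number of partitions of i into parts ≤ j, for i = 0..9. r_1(i) = 1 for all i; r_j(i) = r_{j-1}(i) + r_j(i-j). Rows j = 2..8: ≤2: 1 1 2 2 3 3 4 4 5 5; ≤3: 1 1 2 3 4 5 7 8 10 12; ≤4: 1 1 2 3 5 6 9 11 15 18; ≤5: 1 1 2 3 5 7 10 13 18 23; ≤6: 1 1 2 3 5 7 11 14 20 26; ≤7: 1 1 2 3 5 7 11 15 21 28; ≤8: 1 1 2 3 5 7 11 15 22 29. r_8(9) = 29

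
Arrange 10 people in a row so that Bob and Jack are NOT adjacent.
Total - adjacent = 10! - (10-1)!×2 = 3628800 - 725760 = 2903040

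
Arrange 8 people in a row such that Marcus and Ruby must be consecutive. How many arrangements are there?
Treat the 2 as one block: (8-2+1)! × 2! = 5040 × 2 = 10080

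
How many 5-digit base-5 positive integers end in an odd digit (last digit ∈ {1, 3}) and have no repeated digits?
Last∈{1,3}. Last=0: 0. Last nonzero: 2×3×P(3,3) = 36. Total = 36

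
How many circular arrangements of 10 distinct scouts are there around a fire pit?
Circular: fix one position, arrange the rest. (10-1)! = 362880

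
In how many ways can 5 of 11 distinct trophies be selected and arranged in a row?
P(11,5) = 11!/(11-5)! = 55440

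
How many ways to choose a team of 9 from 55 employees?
C(55,9) = 55!/(9!×46!) = 6358402050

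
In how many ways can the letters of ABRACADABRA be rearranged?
11! / (5! × 2! × 2! × 1! × 1!) = 83160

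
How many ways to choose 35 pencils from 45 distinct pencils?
C(45,35) = 45!/(35!×10!) = 3190187286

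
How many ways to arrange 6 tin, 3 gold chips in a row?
9! / (6! × 3!) = 84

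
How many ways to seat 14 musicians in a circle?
Circular: fix one position, arrange the rest. (14-1)! = 6227020800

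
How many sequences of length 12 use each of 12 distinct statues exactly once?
12! = 479001600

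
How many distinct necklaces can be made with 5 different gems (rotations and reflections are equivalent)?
(5-1)!/2 = 24/2 = 12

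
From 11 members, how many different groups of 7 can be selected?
C(11,7) = 11!/(7!×4!) = 330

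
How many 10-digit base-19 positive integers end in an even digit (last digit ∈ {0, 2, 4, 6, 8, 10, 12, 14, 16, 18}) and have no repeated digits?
Last∈{0,2,4,6,8,10,12,14,16,18}. Last=0: 17643225600. Last nonzero: 9×17×P(17,8) = 149967417600. Total = 167610643200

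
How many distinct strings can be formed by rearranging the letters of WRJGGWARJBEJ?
12! / (1! × 1! × 2! × 3! × 2! × 2! × 1!) = 9979200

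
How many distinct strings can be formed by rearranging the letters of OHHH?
4! / (1! × 3!) = 4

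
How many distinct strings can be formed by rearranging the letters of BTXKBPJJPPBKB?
13! / (2! × 2! × 1! × 4! × 3! × 1!) = 10810800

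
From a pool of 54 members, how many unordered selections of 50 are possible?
C(54,50) = 54!/(50!×4!) = 316251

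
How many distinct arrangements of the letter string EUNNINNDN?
9! / (5! × 1! × 1! × 1! × 1!) = 3024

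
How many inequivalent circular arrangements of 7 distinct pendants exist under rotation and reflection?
(7-1)!/2 = 720/2 = 360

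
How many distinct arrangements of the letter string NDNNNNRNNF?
10! / (1! × 7! × 1! × 1!) = 720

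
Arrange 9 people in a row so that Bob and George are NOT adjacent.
Total - adjacent = 9! - (9-1)!×2 = 362880 - 80640 = 282240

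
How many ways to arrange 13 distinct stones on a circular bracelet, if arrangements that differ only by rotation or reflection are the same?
(13-1)!/2 = 479001600/2 = 239500800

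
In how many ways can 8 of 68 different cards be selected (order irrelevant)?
C(68,8) = 68!/(8!×60!) = 7392009768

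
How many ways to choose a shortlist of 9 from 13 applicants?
C(13,9) = 13!/(9!×4!) = 715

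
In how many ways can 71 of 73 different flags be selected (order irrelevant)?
C(73,71) = 73!/(71!×2!) = 2628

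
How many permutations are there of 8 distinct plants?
8! = 40320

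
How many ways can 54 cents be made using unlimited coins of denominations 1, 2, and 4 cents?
Coefficient of x^54 in 1/(1-x^1) · 1/(1-x^2) · 1/(1-x^4). Case on j = number of 4-cent coins (j = 0..13); remainder r = 54 - 4j is made from {1,2} in ⌊r/2⌋+1 ways. r = 54, 50, 46, 42, 38, 34, 30, 26, 22, 18, 14, 10, 6, 2 → 28 + 26 + 24 + 22 + 20 + 18 + 16 + 14 + 12 + 10 + 8 + 6 + 4 + 2 = 210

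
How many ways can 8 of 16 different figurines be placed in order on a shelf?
P(16,8) = 16!/(16-8)! = 518918400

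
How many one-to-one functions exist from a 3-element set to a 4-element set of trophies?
P(4,3) = 4!/(4-3)! = 24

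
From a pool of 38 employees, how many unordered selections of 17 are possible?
C(38,17) = 38!/(17!×21!) = 28781143380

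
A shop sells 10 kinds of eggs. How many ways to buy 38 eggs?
C(38+10-1, 10-1) = C(47, 9) = 1362649145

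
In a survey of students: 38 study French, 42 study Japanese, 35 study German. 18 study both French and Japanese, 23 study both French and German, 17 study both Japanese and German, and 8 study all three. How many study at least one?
|A∪B∪C| = 38+42+35-18-23-17+8 = 65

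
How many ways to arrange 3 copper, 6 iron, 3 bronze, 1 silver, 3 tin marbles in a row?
16! / (3! × 6! × 3! × 1! × 3!) = 134534400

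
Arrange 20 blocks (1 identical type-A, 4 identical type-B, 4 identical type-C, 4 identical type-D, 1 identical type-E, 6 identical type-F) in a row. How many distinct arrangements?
20! / (1! × 4! × 4! × 4! × 1! × 6!) = 244432188000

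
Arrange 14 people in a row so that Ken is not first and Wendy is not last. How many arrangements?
By inclusion-exclusion: 14! - 2×(14-1)! + (14-2)! = 87178291200 - 12454041600 + 479001600 = 75203251200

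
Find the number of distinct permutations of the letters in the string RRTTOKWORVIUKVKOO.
17! / (3! × 4! × 1! × 1! × 1! × 2! × 3! × 2!) = 102918816000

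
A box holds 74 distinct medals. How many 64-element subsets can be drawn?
C(74,64) = 74!/(64!×10!) = 718406958841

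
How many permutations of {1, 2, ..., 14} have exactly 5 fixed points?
Choose the 5 fixed points C(14,5) = 2002, derange the rest: !9 = Σ_{j=0}^{9} (-1)^j·9!/j! = 362880 - 362880 + 181440 - 60480 + 15120 - 3024 + 504 - 72 + 9 - 1 = 133496. Product = 2002 × 133496 = 267258992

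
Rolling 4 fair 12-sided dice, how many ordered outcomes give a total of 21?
Coefficient of x^21 in (x + x² + ... + x^12)^4. By inclusion-exclusion on dice exceeding 12: Σ_j (-1)^j C(4,j)·C(21-1-12j, 3) = C(4,0)·C(20,3) - C(4,1)·C(8,3) = 1·1140 - 4·56 = 916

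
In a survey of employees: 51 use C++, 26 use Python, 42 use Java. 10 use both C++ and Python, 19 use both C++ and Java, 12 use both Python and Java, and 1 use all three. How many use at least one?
|A∪B∪C| = 51+26+42-10-19-12+1 = 79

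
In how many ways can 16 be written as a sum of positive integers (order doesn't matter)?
Pentagonal recurrence p(n) = p(n-1) + p(n-2) - p(n-5) - p(n-7) + p(n-12) + p(n-15) - ... gives p(0..15) = 1, 1, 2, 3, 5, 7, 11, 15, 22, 30, 42, 56, 77, 101, 135, 176. p(16) = p(15) + p(14) - p(11) - p(9) + p(4) + p(1) = 176 + 135 - 56 - 30 + 5 + 1 = 231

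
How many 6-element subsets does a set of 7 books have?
C(7,6) = 7!/(6!×1!) = 7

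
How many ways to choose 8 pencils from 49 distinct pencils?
C(49,8) = 49!/(8!×41!) = 450978066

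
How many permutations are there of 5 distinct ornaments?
5! = 120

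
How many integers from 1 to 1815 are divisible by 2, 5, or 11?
⌊1815/2⌋+⌊1815/5⌋+⌊1815/11⌋ - ⌊1815/10⌋-⌊1815/22⌋-⌊1815/55⌋ + ⌊1815/110⌋ = 907+363+165 - 181-82-33 + 16 = 1155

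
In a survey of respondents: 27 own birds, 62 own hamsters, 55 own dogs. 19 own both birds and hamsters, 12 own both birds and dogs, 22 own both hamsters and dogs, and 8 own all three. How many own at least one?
|A∪B∪C| = 27+62+55-19-12-22+8 = 99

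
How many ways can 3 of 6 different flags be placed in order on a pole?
P(6,3) = 6!/(6-3)! = 120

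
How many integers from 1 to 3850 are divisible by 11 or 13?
⌊3850/11⌋ + ⌊3850/13⌋ - ⌊3850/143⌋ = 350 + 296 - 26 = 620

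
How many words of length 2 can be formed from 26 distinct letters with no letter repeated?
P(26,2) = 26!/(26-2)! = 650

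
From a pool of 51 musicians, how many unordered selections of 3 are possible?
C(51,3) = 51!/(3!×48!) = 20825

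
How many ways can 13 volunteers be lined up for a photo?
13! = 6227020800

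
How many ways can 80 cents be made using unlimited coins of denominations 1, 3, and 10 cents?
Coefficient of x^80 in 1/(1-x^1) · 1/(1-x^3) · 1/(1-x^10). Case on j = number of 10-cent coins (j = 0..8); remainder r = 80 - 10j is made from {1,3} in ⌊r/3⌋+1 ways. r = 80, 70, 60, 50, 40, 30, 20, 10, 0 → 27 + 24 + 21 + 17 + 14 + 11 + 7 + 4 + 1 = 126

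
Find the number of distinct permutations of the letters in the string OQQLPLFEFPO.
11! / (2! × 1! × 2! × 2! × 2! × 2!) = 1247400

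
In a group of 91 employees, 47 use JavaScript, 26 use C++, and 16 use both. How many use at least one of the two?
|A∪B| = |A| + |B| - |A∩B| = 47 + 26 - 16 = 57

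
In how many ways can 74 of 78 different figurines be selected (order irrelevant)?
C(78,74) = 78!/(74!×4!) = 1426425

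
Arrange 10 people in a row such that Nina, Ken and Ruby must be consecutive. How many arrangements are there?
Treat the 3 as one block: (10-3+1)! × 3! = 40320 × 6 = 241920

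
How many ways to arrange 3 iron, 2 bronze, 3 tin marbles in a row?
8! / (3! × 2! × 3!) = 560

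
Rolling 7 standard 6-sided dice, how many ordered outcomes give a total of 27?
Coefficient of x^27 in (x + x² + ... + x^6)^7. By inclusion-exclusion on dice exceeding 6: Σ_j (-1)^j C(7,j)·C(27-1-6j, 6) = C(7,0)·C(26,6) - C(7,1)·C(20,6) + C(7,2)·C(14,6) - C(7,3)·C(8,6) = 1·230230 - 7·38760 + 21·3003 - 35·28 = 20993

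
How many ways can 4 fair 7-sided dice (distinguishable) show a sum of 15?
Coefficient of x^15 in (x + x² + ... + x^7)^4. By inclusion-exclusion on dice exceeding 7: Σ_j (-1)^j C(4,j)·C(15-1-7j, 3) = C(4,0)·C(14,3) - C(4,1)·C(7,3) = 1·364 - 4·35 = 224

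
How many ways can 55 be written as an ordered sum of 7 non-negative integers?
C(55+7-1, 7-1) = C(61, 6) = 55525372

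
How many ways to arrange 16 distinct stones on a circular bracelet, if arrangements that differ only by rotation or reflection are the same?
(16-1)!/2 = 1307674368000/2 = 653837184000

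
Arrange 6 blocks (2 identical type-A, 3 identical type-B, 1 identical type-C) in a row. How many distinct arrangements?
6! / (2! × 3! × 1!) = 60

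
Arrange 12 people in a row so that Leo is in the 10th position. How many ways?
Fix one position: (12-1)! = 39916800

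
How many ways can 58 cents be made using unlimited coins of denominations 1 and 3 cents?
Coefficient of x^58 in 1/(1-x^1) · 1/(1-x^3). Use j coins of 3 for j = 0..⌊58/3⌋ = 19, the rest in 1s: 19 + 1 = 20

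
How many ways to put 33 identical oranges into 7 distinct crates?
C(33+7-1, 7-1) = C(39, 6) = 3262623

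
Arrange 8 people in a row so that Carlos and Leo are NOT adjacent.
Total - adjacent = 8! - (8-1)!×2 = 40320 - 10080 = 30240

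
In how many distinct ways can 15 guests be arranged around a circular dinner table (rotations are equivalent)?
Circular: fix one position, arrange the rest. (15-1)! = 87178291200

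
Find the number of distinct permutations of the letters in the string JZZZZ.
5! / (1! × 4!) = 5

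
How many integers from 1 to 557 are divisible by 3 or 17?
⌊557/3⌋ + ⌊557/17⌋ - ⌊557/51⌋ = 185 + 32 - 10 = 207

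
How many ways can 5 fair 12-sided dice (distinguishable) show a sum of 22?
Coefficient of x^22 in (x + x² + ... + x^12)^5. By inclusion-exclusion on dice exceeding 12: Σ_j (-1)^j C(5,j)·C(22-1-12j, 4) = C(5,0)·C(21,4) - C(5,1)·C(9,4) = 1·5985 - 5·126 = 5355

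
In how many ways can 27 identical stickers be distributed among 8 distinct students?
C(27+8-1, 8-1) = C(34, 7) = 5379616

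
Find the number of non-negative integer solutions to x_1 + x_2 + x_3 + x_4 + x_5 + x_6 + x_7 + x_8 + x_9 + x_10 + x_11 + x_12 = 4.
C(4+12-1, 12-1) = C(15, 11) = 1365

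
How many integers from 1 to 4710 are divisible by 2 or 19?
⌊4710/2⌋ + ⌊4710/19⌋ - ⌊4710/38⌋ = 2355 + 247 - 123 = 2479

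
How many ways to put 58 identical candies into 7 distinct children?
C(58+7-1, 7-1) = C(64, 6) = 74974368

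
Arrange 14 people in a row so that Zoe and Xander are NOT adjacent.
Total - adjacent = 14! - (14-1)!×2 = 87178291200 - 12454041600 = 74724249600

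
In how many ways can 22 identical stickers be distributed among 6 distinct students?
C(22+6-1, 6-1) = C(27, 5) = 80730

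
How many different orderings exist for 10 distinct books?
10! = 3628800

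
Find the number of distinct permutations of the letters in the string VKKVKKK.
7! / (2! × 5!) = 21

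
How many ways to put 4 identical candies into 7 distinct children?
C(4+7-1, 7-1) = C(10, 6) = 210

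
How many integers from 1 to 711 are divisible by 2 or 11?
⌊711/2⌋ + ⌊711/11⌋ - ⌊711/22⌋ = 355 + 64 - 32 = 387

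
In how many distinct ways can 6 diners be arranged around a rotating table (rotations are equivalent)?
Circular: fix one position, arrange the rest. (6-1)! = 120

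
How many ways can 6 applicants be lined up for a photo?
6! = 720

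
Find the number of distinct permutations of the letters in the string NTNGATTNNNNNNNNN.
16! / (1! × 1! × 3! × 11!) = 87360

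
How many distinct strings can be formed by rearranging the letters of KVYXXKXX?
8! / (1! × 2! × 4! × 1!) = 840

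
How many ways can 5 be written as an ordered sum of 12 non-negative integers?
C(5+12-1, 12-1) = C(16, 11) = 4368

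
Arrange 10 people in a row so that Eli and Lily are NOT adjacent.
Total - adjacent = 10! - (10-1)!×2 = 3628800 - 725760 = 2903040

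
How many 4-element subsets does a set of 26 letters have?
C(26,4) = 26!/(4!×22!) = 14950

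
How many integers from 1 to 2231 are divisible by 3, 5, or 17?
⌊2231/3⌋+⌊2231/5⌋+⌊2231/17⌋ - ⌊2231/15⌋-⌊2231/51⌋-⌊2231/85⌋ + ⌊2231/255⌋ = 743+446+131 - 148-43-26 + 8 = 1111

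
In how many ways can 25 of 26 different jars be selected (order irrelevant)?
C(26,25) = 26!/(25!×1!) = 26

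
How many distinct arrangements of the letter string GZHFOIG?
7! / (1! × 1! × 2! × 1! × 1! × 1!) = 2520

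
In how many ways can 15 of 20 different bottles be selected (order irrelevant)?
C(20,15) = 20!/(15!×5!) = 15504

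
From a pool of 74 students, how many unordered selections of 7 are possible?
C(74,7) = 74!/(7!×67!) = 1799579064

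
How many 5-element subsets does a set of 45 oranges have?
C(45,5) = 45!/(5!×40!) = 1221759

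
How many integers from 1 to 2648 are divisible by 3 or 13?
⌊2648/3⌋ + ⌊2648/13⌋ - ⌊2648/39⌋ = 882 + 203 - 67 = 1018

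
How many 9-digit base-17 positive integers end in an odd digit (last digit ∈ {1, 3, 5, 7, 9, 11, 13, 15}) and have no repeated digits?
Last∈{1,3,5,7,9,11,13,15}. Last=0: 0. Last nonzero: 8×15×P(15,7) = 3891888000. Total = 3891888000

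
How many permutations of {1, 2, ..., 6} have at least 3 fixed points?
Exactly j fixed points: C(6,j)·!(6-j); sum over j ≥ 3 (derangement numbers via !m = (m-1)·(!(m-1) + !(m-2)): !0..!3 = 1, 0, 1, 2). Σ_{j=3}^{6} C(6,j)·!(6-j) = C(6,3)·!3 + C(6,4)·!2 + C(6,5)·!1 + C(6,6)·!0 = 20·2 + 15·1 + 6·0 + 1·1 = 56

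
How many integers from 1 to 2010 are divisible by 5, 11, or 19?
⌊2010/5⌋+⌊2010/11⌋+⌊2010/19⌋ - ⌊2010/55⌋-⌊2010/95⌋-⌊2010/209⌋ + ⌊2010/1045⌋ = 402+182+105 - 36-21-9 + 1 = 624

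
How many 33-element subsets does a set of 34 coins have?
C(34,33) = 34!/(33!×1!) = 34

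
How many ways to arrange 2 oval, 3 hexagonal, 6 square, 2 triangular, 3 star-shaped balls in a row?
16! / (2! × 3! × 6! × 2! × 3!) = 201801600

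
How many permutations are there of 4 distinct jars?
4! = 24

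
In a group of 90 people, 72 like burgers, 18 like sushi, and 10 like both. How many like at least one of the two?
|A∪B| = |A| + |B| - |A∩B| = 72 + 18 - 10 = 80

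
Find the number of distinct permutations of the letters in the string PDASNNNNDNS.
11! / (5! × 2! × 1! × 1! × 2!) = 83160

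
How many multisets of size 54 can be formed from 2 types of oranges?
C(54+2-1, 2-1) = C(55, 1) = 55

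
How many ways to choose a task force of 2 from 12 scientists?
C(12,2) = 12!/(2!×10!) = 66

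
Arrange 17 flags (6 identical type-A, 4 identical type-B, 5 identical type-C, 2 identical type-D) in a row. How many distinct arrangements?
17! / (6! × 4! × 5! × 2!) = 85765680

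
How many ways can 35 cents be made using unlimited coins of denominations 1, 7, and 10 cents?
Coefficient of x^35 in 1/(1-x^1) · 1/(1-x^7) · 1/(1-x^10). Case on j = number of 10-cent coins (j = 0..3); remainder r = 35 - 10j is made from {1,7} in ⌊r/7⌋+1 ways. r = 35, 25, 15, 5 → 6 + 4 + 3 + 1 = 14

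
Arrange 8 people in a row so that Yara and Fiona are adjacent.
Treat as block: (8-1)! × 2! = 5040 × 2 = 10080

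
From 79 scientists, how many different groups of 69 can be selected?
C(79,69) = 79!/(69!×10!) = 1440680596355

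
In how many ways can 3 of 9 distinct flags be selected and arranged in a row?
P(9,3) = 9!/(9-3)! = 504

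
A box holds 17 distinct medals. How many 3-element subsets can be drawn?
C(17,3) = 17!/(3!×14!) = 680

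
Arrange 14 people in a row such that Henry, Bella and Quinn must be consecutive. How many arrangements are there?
Treat the 3 as one block: (14-3+1)! × 3! = 479001600 × 6 = 2874009600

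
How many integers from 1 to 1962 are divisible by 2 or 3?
⌊1962/2⌋ + ⌊1962/3⌋ - ⌊1962/6⌋ = 981 + 654 - 327 = 1308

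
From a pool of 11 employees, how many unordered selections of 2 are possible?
C(11,2) = 11!/(2!×9!) = 55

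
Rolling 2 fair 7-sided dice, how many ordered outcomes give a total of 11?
Coefficient of x^11 in (x + x² + ... + x^7)^2. By inclusion-exclusion on dice exceeding 7: Σ_j (-1)^j C(2,j)·C(11-1-7j, 1) = C(2,0)·C(10,1) - C(2,1)·C(3,1) = 1·10 - 2·3 = 4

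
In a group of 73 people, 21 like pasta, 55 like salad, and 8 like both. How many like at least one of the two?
|A∪B| = |A| + |B| - |A∩B| = 21 + 55 - 8 = 68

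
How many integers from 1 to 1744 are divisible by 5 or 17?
⌊1744/5⌋ + ⌊1744/17⌋ - ⌊1744/85⌋ = 348 + 102 - 20 = 430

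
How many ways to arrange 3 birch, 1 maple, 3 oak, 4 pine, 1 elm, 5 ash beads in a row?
17! / (3! × 1! × 3! × 4! × 1! × 5!) = 3430627200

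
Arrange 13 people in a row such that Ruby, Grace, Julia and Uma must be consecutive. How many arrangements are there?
Treat the 4 as one block: (13-4+1)! × 4! = 3628800 × 24 = 87091200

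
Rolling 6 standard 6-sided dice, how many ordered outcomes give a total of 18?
Coefficient of x^18 in (x + x² + ... + x^6)^6. By inclusion-exclusion on dice exceeding 6: Σ_j (-1)^j C(6,j)·C(18-1-6j, 5) = C(6,0)·C(17,5) - C(6,1)·C(11,5) + C(6,2)·C(5,5) = 1·6188 - 6·462 + 15·1 = 3431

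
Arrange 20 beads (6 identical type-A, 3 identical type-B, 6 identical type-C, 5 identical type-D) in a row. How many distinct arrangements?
20! / (6! × 3! × 6! × 5!) = 6518191680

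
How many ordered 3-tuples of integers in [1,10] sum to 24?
Coefficient of x^24 in (x + x² + ... + x^10)^3. By inclusion-exclusion on dice exceeding 10: Σ_j (-1)^j C(3,j)·C(24-1-10j, 2) = C(3,0)·C(23,2) - C(3,1)·C(13,2) + C(3,2)·C(3,2) = 1·253 - 3·78 + 3·3 = 28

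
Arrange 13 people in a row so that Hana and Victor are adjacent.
Treat as block: (13-1)! × 2! = 479001600 × 2 = 958003200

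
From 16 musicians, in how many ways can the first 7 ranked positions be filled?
P(16,7) = 16!/(16-7)! = 57657600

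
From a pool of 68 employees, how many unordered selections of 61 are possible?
C(68,61) = 68!/(61!×7!) = 969443904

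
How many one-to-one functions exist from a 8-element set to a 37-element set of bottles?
P(37,8) = 37!/(37-8)! = 1556675366400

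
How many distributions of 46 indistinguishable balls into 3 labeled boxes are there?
C(46+3-1, 3-1) = C(48, 2) = 1128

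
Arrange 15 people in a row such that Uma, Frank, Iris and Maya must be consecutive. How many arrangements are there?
Treat the 4 as one block: (15-4+1)! × 4! = 479001600 × 24 = 11496038400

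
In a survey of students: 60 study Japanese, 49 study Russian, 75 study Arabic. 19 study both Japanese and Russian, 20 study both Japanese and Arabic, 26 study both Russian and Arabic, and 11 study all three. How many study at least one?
|A∪B∪C| = 60+49+75-19-20-26+11 = 130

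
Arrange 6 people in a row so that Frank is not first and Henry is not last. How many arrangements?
By inclusion-exclusion: 6! - 2×(6-1)! + (6-2)! = 720 - 240 + 24 = 504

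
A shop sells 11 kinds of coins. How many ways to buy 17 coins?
C(17+11-1, 11-1) = C(27, 10) = 8436285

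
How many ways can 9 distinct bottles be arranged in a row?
9! = 362880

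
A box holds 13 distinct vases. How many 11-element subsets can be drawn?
C(13,11) = 13!/(11!×2!) = 78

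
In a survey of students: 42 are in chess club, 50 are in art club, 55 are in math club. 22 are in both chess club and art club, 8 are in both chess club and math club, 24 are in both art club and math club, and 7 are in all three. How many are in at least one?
|A∪B∪C| = 42+50+55-22-8-24+7 = 100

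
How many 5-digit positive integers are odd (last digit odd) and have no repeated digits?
Last∈{1,3,5,7,9}. Last=0: 0. Last nonzero: 5×8×P(8,3) = 13440. Total = 13440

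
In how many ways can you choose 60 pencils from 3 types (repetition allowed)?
C(60+3-1, 3-1) = C(62, 2) = 1891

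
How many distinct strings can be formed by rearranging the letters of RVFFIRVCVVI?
11! / (4! × 2! × 1! × 2! × 2!) = 207900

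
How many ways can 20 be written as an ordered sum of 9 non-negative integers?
C(20+9-1, 9-1) = C(28, 8) = 3108105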